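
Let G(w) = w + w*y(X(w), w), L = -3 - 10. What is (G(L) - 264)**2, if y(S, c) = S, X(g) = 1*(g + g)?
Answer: 3721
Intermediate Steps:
X(g) = 2*g (X(g) = 1*(2*g) = 2*g)
L = -13
G(w) = w + 2*w**2 (G(w) = w + w*(2*w) = w + 2*w**2)
(G(L) - 264)**2 = (-13*(1 + 2*(-13)) - 264)**2 = (-13*(1 - 26) - 264)**2 = (-13*(-25) - 264)**2 = (325 - 264)**2 = 61**2 = 3721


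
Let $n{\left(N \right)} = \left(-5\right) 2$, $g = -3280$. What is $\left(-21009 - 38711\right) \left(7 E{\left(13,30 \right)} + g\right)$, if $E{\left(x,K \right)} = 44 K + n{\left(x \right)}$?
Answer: $-351750800$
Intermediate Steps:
$n{\left(N \right)} = -10$
$E{\left(x,K \right)} = -10 + 44 K$ ($E{\left(x,K \right)} = 44 K - 10 = -10 + 44 K$)
$\left(-21009 - 38711\right) \left(7 E{\left(13,30 \right)} + g\right) = \left(-21009 - 38711\right) \left(7 \left(-10 + 44 \cdot 30\right) - 3280\right) = - 59720 \left(7 \left(-10 + 1320\right) - 3280\right) = - 59720 \left(7 \cdot 1310 - 3280\right) = - 59720 \left(9170 - 3280\right) = \left(-59720\right) 5890 = -351750800$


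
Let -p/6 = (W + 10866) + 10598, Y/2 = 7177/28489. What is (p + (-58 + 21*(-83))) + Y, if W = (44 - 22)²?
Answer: -3802953767/28489 ≈ -1.3349e+5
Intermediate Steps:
W = 484 (W = 22² = 484)
Y = 14354/28489 (Y = 2*(7177/28489) = 14354/28489 ≈ 0.50384)
p = -131688 (p = -6*((484 + 10866) + 10598) = -6*(11350 + 10598) = -6*21948 = -131688)
(p + (-58 + 21*(-83))) + Y = (-131688 + (-58 + 21*(-83))) + 14354/28489 = (-131688 + (-58 - 1743)) + 14354/28489 = (-131688 - 1801) + 14354/28489 = -133489 + 14354/28489 = -3802953767/28489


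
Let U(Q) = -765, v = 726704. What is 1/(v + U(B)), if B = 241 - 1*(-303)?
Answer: 1/725939 ≈ 1.3775e-6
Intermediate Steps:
B = 544 (B = 241 + 303 = 544)
1/(v + U(B)) = 1/(726704 - 765) = 1/725939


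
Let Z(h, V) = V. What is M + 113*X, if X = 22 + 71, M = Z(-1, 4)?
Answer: 10513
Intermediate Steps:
M = 4
X = 93
M + 113*X = 4 + 113*93 = 4 + 10509 = 10513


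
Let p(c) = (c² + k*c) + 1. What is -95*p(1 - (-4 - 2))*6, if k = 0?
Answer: -28500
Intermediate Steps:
p(c) = 1 + c² (p(c) = (c² + 0*c) + 1 = (c² + 0) + 1 = c² + 1 = 1 + c²)
-95*p(1 - (-4 - 2))*6 = -95*(1 + (1 - (-4 - 2))²)*6 = -95*(1 + (1 - 1*(-6))²)*6 = -95*(1 + (1 + 6)²)*6 = -95*(1 + 7²)*6 = -95*(1 + 49)*6 = -95*50*6 = -4750*6 = -28500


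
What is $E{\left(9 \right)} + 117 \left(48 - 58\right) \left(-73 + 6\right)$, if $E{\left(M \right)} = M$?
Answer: $78399$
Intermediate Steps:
$E{\left(9 \right)} + 117 \left(48 - 58\right) \left(-73 + 6\right) = 9 + 117 \left(48 - 58\right) \left(-73 + 6\right) = 9 + 117 \left(\left(-10\right) \left(-67\right)\right) = 9 + 117 \cdot 670 = 9 + 78390 = 78399$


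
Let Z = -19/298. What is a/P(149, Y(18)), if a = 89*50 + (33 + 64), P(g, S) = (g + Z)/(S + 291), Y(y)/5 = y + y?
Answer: 638207826/44383 ≈ 14380.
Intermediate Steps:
Z = -19/298 (Z = -19*1/298 = -19/298 ≈ -0.063758)
Y(y) = 10*y (Y(y) = 5*(y + y) = 5*(2*y) = 10*y)
P(g, S) = (-19/298 + g)/(291 + S) (P(g, S) = (g - 19/298)/(S + 291) = (-19/298 + g)/(291 + S))
a = 4547 (a = 4450 + 97 = 4547)
a/P(149, Y(18)) = 4547/(((-19/298 + 149)/(291 + 10*18))) = 4547/(((44383/298)/(291 + 180))) = 4547/(((44383/298)/471)) = 4547/(((1/471)*(44383/298))) = 4547/(44383/140358) = 4547*(140358/44383) = 638207826/44383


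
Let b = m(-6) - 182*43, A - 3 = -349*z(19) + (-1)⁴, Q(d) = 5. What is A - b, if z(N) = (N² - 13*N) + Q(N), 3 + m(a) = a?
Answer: -33692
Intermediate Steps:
m(a) = -3 + a
z(N) = 5 + N² - 13*N (z(N) = (N² - 13*N) + 5 = 5 + N² - 13*N)
A = -41527 (A = 3 + (-349*(5 + 19² - 13*19) + (-1)⁴) = 3 + (-349*(5 + 361 - 247) + 1) = 3 + (-349*119 + 1) = 3 + (-41531 + 1) = 3 - 41530 = -41527)
b = -7835 (b = (-3 - 6) - 182*43 = -9 - 7826 = -7835)
A - b = -41527 - 1*(-7835) = -41527 + 7835 = -33692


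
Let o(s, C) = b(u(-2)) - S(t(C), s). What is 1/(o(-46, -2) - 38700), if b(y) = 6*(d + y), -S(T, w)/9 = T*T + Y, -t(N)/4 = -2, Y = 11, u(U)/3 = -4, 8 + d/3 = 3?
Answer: -1/38187 ≈ -2.6187e-5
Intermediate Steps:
d = -15 (d = -24 + 3*3 = -24 + 9 = -15)
u(U) = -12 (u(U) = 3*(-4) = -12)
t(N) = 8 (t(N) = -4*(-2) = 8)
S(T, w) = -99 - 9*T² (S(T, w) = -9*(T*T + 11) = -9*(T² + 11) = -9*(11 + T²) = -99 - 9*T²)
b(y) = -90 + 6*y (b(y) = 6*(-15 + y) = -90 + 6*y)
o(s, C) = 513 (o(s, C) = (-90 + 6*(-12)) - (-99 - 9*8²) = (-90 - 72) - (-99 - 9*64) = -162 - (-99 - 576) = -162 - 1*(-675) = -162 + 675 = 513)
1/(o(-46, -2) - 38700) = 1/(513 - 38700) = 1/(-38187) = -1/38187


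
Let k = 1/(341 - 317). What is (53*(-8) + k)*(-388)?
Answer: 986975/6 ≈ 1.6450e+5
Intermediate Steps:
k = 1/24 ≈ 0.041667
(53*(-8) + k)*(-388) = (53*(-8) + 1/24)*(-388) = (-424 + 1/24)*(-388) = -10175/24*(-388) = 986975/6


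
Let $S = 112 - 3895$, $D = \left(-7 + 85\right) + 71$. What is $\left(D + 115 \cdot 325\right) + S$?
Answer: $33741$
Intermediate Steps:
$D = 149$ ($D = 78 + 71 = 149$)
$S = -3783$ ($S = 112 - 3895 = -3783$)
$\left(D + 115 \cdot 325\right) + S = \left(149 + 115 \cdot 325\right) - 3783 = \left(149 + 37375\right) - 3783 = 37524 - 3783 = 33741$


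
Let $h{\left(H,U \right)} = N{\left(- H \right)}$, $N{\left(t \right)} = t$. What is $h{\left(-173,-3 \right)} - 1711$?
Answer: $-1538$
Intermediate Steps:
$h{\left(H,U \right)} = - H$
$h{\left(-173,-3 \right)} - 1711 = \left(-1\right) \left(-173\right) - 1711 = 173 - 1711 = -1538$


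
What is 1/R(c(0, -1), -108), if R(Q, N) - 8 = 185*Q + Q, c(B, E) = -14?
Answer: -1/2596 ≈ -0.00038521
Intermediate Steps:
R(Q, N) = 8 + 186*Q (R(Q, N) = 8 + (185*Q + Q) = 8 + 186*Q)
1/R(c(0, -1), -108) = 1/(8 + 186*(-14)) = 1/(8 - 2604) = 1/(-2596) = -1/2596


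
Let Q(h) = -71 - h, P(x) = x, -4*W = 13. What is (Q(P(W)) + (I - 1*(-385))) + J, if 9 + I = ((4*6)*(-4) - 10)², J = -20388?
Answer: -35375/4 ≈ -8843.8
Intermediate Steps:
W = -13/4 (W = -¼*13 = -13/4 ≈ -3.2500)
I = 11227 (I = -9 + ((4*6)*(-4) - 10)² = -9 + (24*(-4) - 10)² = -9 + (-96 - 10)² = -9 + (-106)² = -9 + 11236 = 11227)
(Q(P(W)) + (I - 1*(-385))) + J = ((-71 - 1*(-13/4)) + (11227 - 1*(-385))) - 20388 = ((-71 + 13/4) + (11227 + 385)) - 20388 = (-271/4 + 11612) - 20388 = 46177/4 - 20388 = -35375/4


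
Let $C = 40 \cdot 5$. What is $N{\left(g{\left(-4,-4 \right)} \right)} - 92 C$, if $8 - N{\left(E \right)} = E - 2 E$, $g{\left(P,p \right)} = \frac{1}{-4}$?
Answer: $- \frac{73569}{4} \approx -18392.0$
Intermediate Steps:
$g{\left(P,p \right)} = - \frac{1}{4}$
$C = 200$
$N{\left(E \right)} = 8 + E$ ($N{\left(E \right)} = 8 - \left(E - 2 E\right) = 8 - - E = 8 + E$)
$N{\left(g{\left(-4,-4 \right)} \right)} - 92 C = \left(8 - \frac{1}{4}\right) - 18400 = \frac{31}{4} - 18400 = - \frac{73569}{4}$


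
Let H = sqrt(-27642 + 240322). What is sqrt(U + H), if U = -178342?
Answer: sqrt(-178342 + 2*sqrt(53170)) ≈ 421.76*I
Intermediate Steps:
H = 2*sqrt(53170) (H = sqrt(212680) = 2*sqrt(53170) ≈ 461.17)
sqrt(U + H) = sqrt(-178342 + 2*sqrt(53170))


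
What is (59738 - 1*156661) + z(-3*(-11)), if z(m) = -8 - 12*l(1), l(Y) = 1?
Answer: -96943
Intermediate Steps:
z(m) = -20 (z(m) = -8 - 12*1 = -8 - 12 = -20)
(59738 - 1*156661) + z(-3*(-11)) = (59738 - 1*156661) - 20 = (59738 - 156661) - 20 = -96923 - 20 = -96943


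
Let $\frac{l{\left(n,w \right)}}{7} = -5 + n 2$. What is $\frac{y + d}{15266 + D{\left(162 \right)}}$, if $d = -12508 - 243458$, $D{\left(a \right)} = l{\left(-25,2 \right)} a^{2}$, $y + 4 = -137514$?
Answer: $\frac{8554}{219319} \approx 0.039003$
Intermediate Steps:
$l{\left(n,w \right)} = -35 + 14 n$ ($l{\left(n,w \right)} = 7 \left(-5 + n 2\right) = 7 \left(-5 + 2 n\right) = -35 + 14 n$)
$y = -137518$ ($y = -4 - 137514 = -137518$)
$D{\left(a \right)} = - 385 a^{2}$ ($D{\left(a \right)} = \left(-35 + 14 \left(-25\right)\right) a^{2} = \left(-35 - 350\right) a^{2} = - 385 a^{2}$)
$d = -255966$ ($d = -12508 - 243458 = -255966$)
$\frac{y + d}{15266 + D{\left(162 \right)}} = \frac{-137518 - 255966}{15266 - 385 \cdot 162^{2}} = - \frac{393484}{15266 - 10103940} = - \frac{393484}{-10088674} = \left(-393484\right) \left(- \frac{1}{10088674}\right) = \frac{8554}{219319}$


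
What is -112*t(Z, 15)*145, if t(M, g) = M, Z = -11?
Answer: 178640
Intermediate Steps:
-112*t(Z, 15)*145 = -112*(-11)*145 = 1232*145 = 178640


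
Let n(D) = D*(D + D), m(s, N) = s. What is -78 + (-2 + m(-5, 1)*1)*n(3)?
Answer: -204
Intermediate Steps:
n(D) = 2*D² (n(D) = D*(2*D) = 2*D²)
-78 + (-2 + m(-5, 1)*1)*n(3) = -78 + (-2 - 5*1)*(2*3²) = -78 + (-2 - 5)*(2*9) = -78 - 7*18 = -78 - 126 = -204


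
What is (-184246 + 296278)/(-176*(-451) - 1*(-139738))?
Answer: 6224/12173 ≈ 0.51130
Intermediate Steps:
(-184246 + 296278)/(-176*(-451) - 1*(-139738)) = 112032/(79376 + 139738) = 112032/219114 = 112032*(1/219114) = 6224/12173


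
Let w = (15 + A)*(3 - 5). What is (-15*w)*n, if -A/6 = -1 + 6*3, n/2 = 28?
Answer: -146160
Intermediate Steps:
n = 56 (n = 2*28 = 56)
A = -102 (A = -6*(-1 + 6*3) = -6*(-1 + 18) = -6*17 = -102)
w = 174 (w = (15 - 102)*(3 - 5) = -87*(-2) = 174)
(-15*w)*n = -15*174*56 = -2610*56 = -146160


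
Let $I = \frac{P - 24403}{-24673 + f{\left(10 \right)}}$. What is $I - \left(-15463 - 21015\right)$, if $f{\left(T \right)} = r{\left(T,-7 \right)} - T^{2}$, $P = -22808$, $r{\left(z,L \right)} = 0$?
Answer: $\frac{903716705}{24773} \approx 36480.0$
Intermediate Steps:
$f{\left(T \right)} = - T^{2}$ ($f{\left(T \right)} = 0 - T^{2} = - T^{2}$)
$I = \frac{47211}{24773}$ ($I = \frac{-22808 - 24403}{-24673 - 10^{2}} = - \frac{47211}{-24673 - 100} = - \frac{47211}{-24773} = \left(-47211\right) \left(- \frac{1}{24773}\right) = \frac{47211}{24773} \approx 1.9057$)
$I - \left(-15463 - 21015\right) = \frac{47211}{24773} - \left(-15463 - 21015\right) = \frac{47211}{24773} - -36478 = \frac{47211}{24773} + 36478 = \frac{903716705}{24773}$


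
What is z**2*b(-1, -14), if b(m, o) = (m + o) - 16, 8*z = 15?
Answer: -6975/64 ≈ -108.98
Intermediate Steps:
z = 15/8 (z = (1/8)*15 = 15/8 ≈ 1.8750)
b(m, o) = -16 + m + o
z**2*b(-1, -14) = (15/8)**2*(-16 - 1 - 14) = (225/64)*(-31) = -6975/64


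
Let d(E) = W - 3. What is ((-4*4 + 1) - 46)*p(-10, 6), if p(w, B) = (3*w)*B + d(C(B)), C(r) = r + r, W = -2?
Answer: 11285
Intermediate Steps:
C(r) = 2*r
d(E) = -5 (d(E) = -2 - 3 = -5)
p(w, B) = -5 + 3*B*w (p(w, B) = (3*w)*B - 5 = 3*B*w - 5 = -5 + 3*B*w)
((-4*4 + 1) - 46)*p(-10, 6) = ((-4*4 + 1) - 46)*(-5 + 3*6*(-10)) = ((-16 + 1) - 46)*(-5 - 180) = (-15 - 46)*(-185) = -61*(-185) = 11285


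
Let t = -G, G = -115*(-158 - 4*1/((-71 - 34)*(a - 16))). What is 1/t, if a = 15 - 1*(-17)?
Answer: -84/1526257 ≈ -5.5037e-5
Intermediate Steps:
a = 32 (a = 15 + 17 = 32)
G = 1526257/84 (G = -115*(-158 - 4*1/((-71 - 34)*(32 - 16))) = -115*(-158 - 4/(16*(-105))) = -115*(-158 - 4/(-1680)) = -115*(-158 - 4*(-1/1680)) = -115*(-158 + 1/420) = -115*(-66359/420) = 1526257/84 ≈ 18170.)
t = -1526257/84 (t = -1*1526257/84 = -1526257/84 ≈ -18170.)
1/t = 1/(-1526257/84) = -84/1526257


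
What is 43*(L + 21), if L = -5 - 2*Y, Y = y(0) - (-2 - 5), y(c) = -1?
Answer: 172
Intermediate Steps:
Y = 6 (Y = -1 - (-2 - 5) = -1 - 1*(-7) = -1 + 7 = 6)
L = -17 (L = -5 - 2*6 = -5 - 12 = -17)
43*(L + 21) = 43*(-17 + 21) = 43*4 = 172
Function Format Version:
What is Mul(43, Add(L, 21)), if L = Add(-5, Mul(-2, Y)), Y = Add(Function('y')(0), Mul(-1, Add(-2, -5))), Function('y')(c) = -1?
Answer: 172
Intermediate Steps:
Y = 6 (Y = Add(-1, Mul(-1, Add(-2, -5))) = Add(-1, Mul(-1, -7)) = Add(-1, 7) = 6)
L = -17 (L = Add(-5, Mul(-2, 6)) = Add(-5, -12) = -17)
Mul(43, Add(L, 21)) = Mul(43, Add(-17, 21)) = Mul(43, 4) = 172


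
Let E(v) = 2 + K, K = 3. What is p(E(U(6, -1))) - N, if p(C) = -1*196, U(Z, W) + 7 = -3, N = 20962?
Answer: -21158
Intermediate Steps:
U(Z, W) = -10 (U(Z, W) = -7 - 3 = -10)
E(v) = 5 (E(v) = 2 + 3 = 5)
p(C) = -196
p(E(U(6, -1))) - N = -196 - 1*20962 = -196 - 20962 = -21158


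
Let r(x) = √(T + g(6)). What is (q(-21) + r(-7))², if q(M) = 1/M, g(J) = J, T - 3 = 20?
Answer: 12790/441 - 2*√29/21 ≈ 28.489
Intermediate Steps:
T = 23 (T = 3 + 20 = 23)
r(x) = √29 (r(x) = √(23 + 6) = √29)
(q(-21) + r(-7))² = (1/(-21) + √29)² = (-1/21 + √29)²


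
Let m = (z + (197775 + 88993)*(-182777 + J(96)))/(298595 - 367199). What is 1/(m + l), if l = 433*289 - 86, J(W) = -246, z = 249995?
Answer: 22868/20354629491 ≈ 1.1235e-6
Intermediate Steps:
l = 125051 (l = 125137 - 86 = 125051)
m = 17494963223/22868 (m = (249995 + (197775 + 88993)*(-182777 - 246))/(298595 - 367199) = (249995 + 286768*(-183023))/(-68604) = (249995 - 52485139664)*(-1/68604) = -52484889669*(-1/68604) = 17494963223/22868 ≈ 7.6504e+5)
1/(m + l) = 1/(17494963223/22868 + 125051) = 1/(20354629491/22868) = 22868/20354629491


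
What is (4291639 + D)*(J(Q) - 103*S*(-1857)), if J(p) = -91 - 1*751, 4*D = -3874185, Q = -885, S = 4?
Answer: 5079294098891/2 ≈ 2.5396e+12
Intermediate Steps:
D = -3874185/4 (D = (¼)*(-3874185) = -3874185/4 ≈ -9.6855e+5)
J(p) = -842 (J(p) = -91 - 751 = -842)
(4291639 + D)*(J(Q) - 103*S*(-1857)) = (4291639 - 3874185/4)*(-842 - 103*4*(-1857)) = 13292371*(-842 - 412*(-1857))/4 = 13292371*(-842 + 765084)/4 = (13292371/4)*764242 = 5079294098891/2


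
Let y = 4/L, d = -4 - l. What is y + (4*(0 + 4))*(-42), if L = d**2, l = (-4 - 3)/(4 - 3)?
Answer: -6044/9 ≈ -671.56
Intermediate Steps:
l = -7 (l = -7/1 = -7*1 = -7)
d = 3 (d = -4 - 1*(-7) = -4 + 7 = 3)
L = 9 (L = 3**2 = 9)
y = 4/9 ≈ 0.44444
y + (4*(0 + 4))*(-42) = 4/9 + (4*(0 + 4))*(-42) = 4/9 + (4*4)*(-42) = 4/9 + 16*(-42) = 4/9 - 672 = -6044/9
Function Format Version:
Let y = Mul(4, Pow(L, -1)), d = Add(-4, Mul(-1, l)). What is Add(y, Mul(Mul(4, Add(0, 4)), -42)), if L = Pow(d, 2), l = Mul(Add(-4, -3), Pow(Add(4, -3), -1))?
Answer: Rational(-6044, 9) ≈ -671.56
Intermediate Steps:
l = -7 (l = Mul(-7, Pow(1, -1)) = Mul(-7, 1) = -7)
d = 3 (d = Add(-4, Mul(-1, -7)) = Add(-4, 7) = 3)
L = 9 (L = Pow(3, 2) = 9)
y = Rational(4, 9) (y = Mul(4, Pow(9, -1)) = Mul(4, Rational(1, 9)) = Rational(4, 9) ≈ 0.44444)
Add(y, Mul(Mul(4, Add(0, 4)), -42)) = Add(Rational(4, 9), Mul(Mul(4, Add(0, 4)), -42)) = Add(Rational(4, 9), Mul(Mul(4, 4), -42)) = Add(Rational(4, 9), Mul(16, -42)) = Add(Rational(4, 9), -672) = Rational(-6044, 9)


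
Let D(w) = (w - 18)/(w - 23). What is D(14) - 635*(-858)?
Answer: 4903474/9 ≈ 5.4483e+5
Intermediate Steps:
D(w) = (-18 + w)/(-23 + w)
D(14) - 635*(-858) = (-18 + 14)/(-23 + 14) - 635*(-858) = -4/(-9) + 544830 = -⅑*(-4) + 544830 = 4/9 + 544830 = 4903474/9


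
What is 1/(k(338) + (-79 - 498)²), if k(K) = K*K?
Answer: 1/447173 ≈ 2.2363e-6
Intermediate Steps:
k(K) = K²
1/(k(338) + (-79 - 498)²) = 1/(338² + (-79 - 498)²) = 1/(114244 + (-577)²) = 1/(114244 + 332929) = 1/447173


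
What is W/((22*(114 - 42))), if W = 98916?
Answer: 8243/132 ≈ 62.447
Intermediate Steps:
W/((22*(114 - 42))) = 98916/((22*(114 - 42))) = 98916/((22*72)) = 98916/1584 = 98916*(1/1584) = 8243/132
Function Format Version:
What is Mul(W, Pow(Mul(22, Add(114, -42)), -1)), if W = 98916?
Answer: Rational(8243, 132) ≈ 62.447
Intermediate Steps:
Mul(W, Pow(Mul(22, Add(114, -42)), -1)) = Mul(98916, Pow(Mul(22, Add(114, -42)), -1)) = Mul(98916, Pow(Mul(22, 72), -1)) = Mul(98916, Pow(1584, -1)) = Mul(98916, Rational(1, 1584)) = Rational(8243, 132)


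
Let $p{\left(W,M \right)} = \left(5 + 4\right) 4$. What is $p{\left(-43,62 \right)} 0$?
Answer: $0$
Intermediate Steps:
$p{\left(W,M \right)} = 36$ ($p{\left(W,M \right)} = 9 \cdot 4 = 36$)
$p{\left(-43,62 \right)} 0 = 36 \cdot 0 = 0$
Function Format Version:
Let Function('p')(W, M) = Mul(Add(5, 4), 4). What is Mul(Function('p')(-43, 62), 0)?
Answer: 0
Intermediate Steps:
Function('p')(W, M) = 36 (Function('p')(W, M) = Mul(9, 4) = 36)
Mul(Function('p')(-43, 62), 0) = Mul(36, 0) = 0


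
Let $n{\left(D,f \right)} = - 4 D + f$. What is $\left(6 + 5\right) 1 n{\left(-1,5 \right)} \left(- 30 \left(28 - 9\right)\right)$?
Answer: $-56430$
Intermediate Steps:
$n{\left(D,f \right)} = f - 4 D$
$\left(6 + 5\right) 1 n{\left(-1,5 \right)} \left(- 30 \left(28 - 9\right)\right) = \left(6 + 5\right) 1 \left(5 - -4\right) \left(- 30 \left(28 - 9\right)\right) = 11 \cdot 1 \left(5 + 4\right) \left(\left(-30\right) 19\right) = 11 \cdot 9 \left(-570\right) = 99 \left(-570\right) = -56430$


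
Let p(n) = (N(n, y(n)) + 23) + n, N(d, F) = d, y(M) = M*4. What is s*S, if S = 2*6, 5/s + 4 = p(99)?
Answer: 60/217 ≈ 0.27650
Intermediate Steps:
y(M) = 4*M
p(n) = 23 + 2*n (p(n) = (n + 23) + n = (23 + n) + n = 23 + 2*n)
s = 5/217 (s = 5/(-4 + (23 + 2*99)) = 5/(-4 + (23 + 198)) = 5/(-4 + 221) = 5/217 ≈ 0.023041)
S = 12
s*S = (5/217)*12 = 60/217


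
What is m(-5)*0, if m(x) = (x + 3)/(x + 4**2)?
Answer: 0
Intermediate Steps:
m(x) = (3 + x)/(16 + x) (m(x) = (3 + x)/(x + 16) = (3 + x)/(16 + x))
m(-5)*0 = ((3 - 5)/(16 - 5))*0 = (-2/11)*0 = ((1/11)*(-2))*0 = -2/11*0 = 0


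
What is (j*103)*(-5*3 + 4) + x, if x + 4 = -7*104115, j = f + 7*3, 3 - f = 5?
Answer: -750336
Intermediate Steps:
f = -2 (f = 3 - 1*5 = 3 - 5 = -2)
j = 19 (j = -2 + 7*3 = -2 + 21 = 19)
x = -728809 (x = -4 - 7*104115 = -4 - 728805 = -728809)
(j*103)*(-5*3 + 4) + x = (19*103)*(-5*3 + 4) - 728809 = 1957*(-15 + 4) - 728809 = 1957*(-11) - 728809 = -21527 - 728809 = -750336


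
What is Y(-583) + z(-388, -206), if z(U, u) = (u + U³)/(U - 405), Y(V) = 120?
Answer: 58506438/793 ≈ 73779.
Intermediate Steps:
z(U, u) = (u + U³)/(-405 + U)
Y(-583) + z(-388, -206) = 120 + (-206 + (-388)³)/(-405 - 388) = 120 + (-206 - 58411072)/(-793) = 120 - 1/793*(-58411278) = 120 + 58411278/793 = 58506438/793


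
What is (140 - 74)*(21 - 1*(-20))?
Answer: 2706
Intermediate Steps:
(140 - 74)*(21 - 1*(-20)) = 66*(21 + 20) = 66*41 = 2706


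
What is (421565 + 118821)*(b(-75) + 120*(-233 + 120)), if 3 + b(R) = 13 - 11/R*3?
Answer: -183049813254/25 ≈ -7.3220e+9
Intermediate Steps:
b(R) = 10 - 33/R (b(R) = -3 + (13 - 11/R*3) = -3 + (13 - 33/R) = 10 - 33/R)
(421565 + 118821)*(b(-75) + 120*(-233 + 120)) = (421565 + 118821)*((10 - 33/(-75)) + 120*(-233 + 120)) = 540386*((10 - 33*(-1/75)) + 120*(-113)) = 540386*((10 + 11/25) - 13560) = 540386*(261/25 - 13560) = 540386*(-338739/25) = -183049813254/25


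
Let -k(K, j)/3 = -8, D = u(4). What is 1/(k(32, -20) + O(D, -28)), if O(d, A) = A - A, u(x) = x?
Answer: 1/24 ≈ 0.041667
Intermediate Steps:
D = 4
k(K, j) = 24 (k(K, j) = -3*(-8) = 24)
O(d, A) = 0
1/(k(32, -20) + O(D, -28)) = 1/(24 + 0) = 1/24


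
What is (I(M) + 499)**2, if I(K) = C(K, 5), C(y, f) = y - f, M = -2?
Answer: 242064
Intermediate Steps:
I(K) = -5 + K (I(K) = K - 1*5 = K - 5 = -5 + K)
(I(M) + 499)**2 = ((-5 - 2) + 499)**2 = (-7 + 499)**2 = 492**2 = 242064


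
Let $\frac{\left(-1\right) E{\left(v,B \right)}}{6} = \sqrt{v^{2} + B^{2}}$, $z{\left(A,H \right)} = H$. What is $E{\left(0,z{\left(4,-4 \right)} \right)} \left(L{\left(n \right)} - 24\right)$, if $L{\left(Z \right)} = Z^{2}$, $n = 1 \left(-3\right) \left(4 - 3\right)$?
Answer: $360$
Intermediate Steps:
$E{\left(v,B \right)} = - 6 \sqrt{B^{2} + v^{2}}$ ($E{\left(v,B \right)} = - 6 \sqrt{v^{2} + B^{2}} = - 6 \sqrt{B^{2} + v^{2}}$)
$n = -3$ ($n = \left(-3\right) 1 = -3$)
$E{\left(0,z{\left(4,-4 \right)} \right)} \left(L{\left(n \right)} - 24\right) = - 6 \sqrt{\left(-4\right)^{2} + 0^{2}} \left(\left(-3\right)^{2} - 24\right) = - 6 \sqrt{16 + 0} \left(9 - 24\right) = - 6 \sqrt{16} \left(-15\right) = \left(-6\right) 4 \left(-15\right) = \left(-24\right) \left(-15\right) = 360$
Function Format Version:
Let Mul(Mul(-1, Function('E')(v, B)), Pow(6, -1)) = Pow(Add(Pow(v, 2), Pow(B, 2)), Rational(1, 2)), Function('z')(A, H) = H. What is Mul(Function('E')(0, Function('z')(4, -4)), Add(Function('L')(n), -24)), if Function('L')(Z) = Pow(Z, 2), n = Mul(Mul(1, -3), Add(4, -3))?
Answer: 360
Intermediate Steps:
Function('E')(v, B) = Mul(-6, Pow(Add(Pow(B, 2), Pow(v, 2)), Rational(1, 2))) (Function('E')(v, B) = Mul(-6, Pow(Add(Pow(v, 2), Pow(B, 2)), Rational(1, 2))) = Mul(-6, Pow(Add(Pow(B, 2), Pow(v, 2)), Rational(1, 2))))
n = -3 (n = Mul(-3, 1) = -3)
Mul(Function('E')(0, Function('z')(4, -4)), Add(Function('L')(n), -24)) = Mul(Mul(-6, Pow(Add(Pow(-4, 2), Pow(0, 2)), Rational(1, 2))), Add(Pow(-3, 2), -24)) = Mul(Mul(-6, Pow(Add(16, 0), Rational(1, 2))), Add(9, -24)) = Mul(Mul(-6, Pow(16, Rational(1, 2))), -15) = Mul(Mul(-6, 4), -15) = Mul(-24, -15) = 360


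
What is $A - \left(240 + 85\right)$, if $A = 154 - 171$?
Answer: $-342$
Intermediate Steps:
$A = -17$ ($A = 154 - 171 = -17$)
$A - \left(240 + 85\right) = -17 - \left(240 + 85\right) = -17 - 325 = -342$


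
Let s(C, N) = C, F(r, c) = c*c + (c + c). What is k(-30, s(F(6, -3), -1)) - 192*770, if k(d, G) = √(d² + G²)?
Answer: -147840 + 3*√101 ≈ -1.4781e+5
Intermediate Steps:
F(r, c) = c² + 2*c
k(d, G) = √(G² + d²)
k(-30, s(F(6, -3), -1)) - 192*770 = √((-3*(2 - 3))² + (-30)²) - 192*770 = √((-3*(-1))² + 900) - 147840 = √(3² + 900) - 147840 = √(9 + 900) - 147840 = √909 - 147840 = 3*√101 - 147840 = -147840 + 3*√101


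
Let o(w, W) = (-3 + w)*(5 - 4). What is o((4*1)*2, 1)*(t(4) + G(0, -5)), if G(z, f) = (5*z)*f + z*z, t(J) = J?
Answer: 20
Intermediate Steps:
G(z, f) = z² + 5*f*z (G(z, f) = 5*f*z + z² = z² + 5*f*z)
o(w, W) = -3 + w (o(w, W) = (-3 + w)*1 = -3 + w)
o((4*1)*2, 1)*(t(4) + G(0, -5)) = (-3 + (4*1)*2)*(4 + 0*(0 + 5*(-5))) = (-3 + 4*2)*(4 + 0*(0 - 25)) = (-3 + 8)*(4 + 0*(-25)) = 5*(4 + 0) = 5*4 = 20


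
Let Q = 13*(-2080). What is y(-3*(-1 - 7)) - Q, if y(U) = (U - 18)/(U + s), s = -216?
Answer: 865279/32 ≈ 27040.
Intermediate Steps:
y(U) = (-18 + U)/(-216 + U) (y(U) = (U - 18)/(U - 216) = (-18 + U)/(-216 + U))
Q = -27040
y(-3*(-1 - 7)) - Q = (-18 - 3*(-1 - 7))/(-216 - 3*(-1 - 7)) - 1*(-27040) = (-18 - 3*(-8))/(-216 - 3*(-8)) + 27040 = (-18 + 24)/(-216 + 24) + 27040 = 6/(-192) + 27040 = -1/192*6 + 27040 = -1/32 + 27040 = 865279/32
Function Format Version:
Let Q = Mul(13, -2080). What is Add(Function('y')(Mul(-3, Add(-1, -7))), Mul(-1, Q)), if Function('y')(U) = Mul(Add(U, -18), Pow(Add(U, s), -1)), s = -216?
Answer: Rational(865279, 32) ≈ 27040.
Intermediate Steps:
Function('y')(U) = Mul(Pow(Add(-216, U), -1), Add(-18, U)) (Function('y')(U) = Mul(Add(U, -18), Pow(Add(U, -216), -1)) = Mul(Add(-18, U), Pow(Add(-216, U), -1)) = Mul(Pow(Add(-216, U), -1), Add(-18, U)))
Q = -27040
Add(Function('y')(Mul(-3, Add(-1, -7))), Mul(-1, Q)) = Add(Mul(Pow(Add(-216, Mul(-3, Add(-1, -7))), -1), Add(-18, Mul(-3, Add(-1, -7)))), Mul(-1, -27040)) = Add(Mul(Pow(Add(-216, Mul(-3, -8)), -1), Add(-18, Mul(-3, -8))), 27040) = Add(Mul(Pow(Add(-216, 24), -1), Add(-18, 24)), 27040) = Add(Mul(Pow(-192, -1), 6), 27040) = Add(Mul(Rational(-1, 192), 6), 27040) = Add(Rational(-1, 32), 27040) = Rational(865279, 32)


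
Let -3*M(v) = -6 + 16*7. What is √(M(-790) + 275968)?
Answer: √2483394/3 ≈ 525.29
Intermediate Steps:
M(v) = -106/3 (M(v) = -(-6 + 16*7)/3 = -(-6 + 112)/3 = -⅓*106 = -106/3)
√(M(-790) + 275968) = √(-106/3 + 275968) = √(827798/3) = √2483394/3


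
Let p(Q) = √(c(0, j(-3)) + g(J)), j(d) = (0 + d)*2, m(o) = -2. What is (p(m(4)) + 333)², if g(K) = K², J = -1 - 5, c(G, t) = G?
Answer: 114921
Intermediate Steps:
j(d) = 2*d (j(d) = d*2 = 2*d)
J = -6
p(Q) = 6 (p(Q) = √(0 + (-6)²) = √(0 + 36) = √36 = 6)
(p(m(4)) + 333)² = (6 + 333)² = 339² = 114921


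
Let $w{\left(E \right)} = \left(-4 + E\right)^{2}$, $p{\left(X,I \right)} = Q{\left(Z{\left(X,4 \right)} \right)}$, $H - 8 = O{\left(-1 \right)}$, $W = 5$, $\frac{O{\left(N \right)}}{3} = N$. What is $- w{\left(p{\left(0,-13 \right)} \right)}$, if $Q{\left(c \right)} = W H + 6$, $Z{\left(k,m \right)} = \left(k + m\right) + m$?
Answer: $-729$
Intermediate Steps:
$O{\left(N \right)} = 3 N$
$H = 5$ ($H = 8 + 3 \left(-1\right) = 8 - 3 = 5$)
$Z{\left(k,m \right)} = k + 2 m$
$Q{\left(c \right)} = 31$ ($Q{\left(c \right)} = 5 \cdot 5 + 6 = 25 + 6 = 31$)
$p{\left(X,I \right)} = 31$
$- w{\left(p{\left(0,-13 \right)} \right)} = - \left(-4 + 31\right)^{2} = - 27^{2} = \left(-1\right) 729 = -729$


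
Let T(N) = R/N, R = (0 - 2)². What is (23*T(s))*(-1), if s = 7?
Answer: -92/7 ≈ -13.143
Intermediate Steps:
R = 4 (R = (-2)² = 4)
T(N) = 4/N
(23*T(s))*(-1) = (23*(4/7))*(-1) = (92/7)*(-1) = -92/7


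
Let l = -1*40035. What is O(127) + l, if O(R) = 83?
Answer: -39952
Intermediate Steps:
l = -40035
O(127) + l = 83 - 40035 = -39952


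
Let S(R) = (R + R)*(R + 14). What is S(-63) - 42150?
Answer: -35976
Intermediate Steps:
S(R) = 2*R*(14 + R) (S(R) = (2*R)*(14 + R) = 2*R*(14 + R))
S(-63) - 42150 = 2*(-63)*(14 - 63) - 42150 = 2*(-63)*(-49) - 42150 = 6174 - 42150 = -35976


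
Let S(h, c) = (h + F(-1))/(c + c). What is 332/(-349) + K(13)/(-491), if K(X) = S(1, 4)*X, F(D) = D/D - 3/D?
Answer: -1326781/1370872 ≈ -0.96784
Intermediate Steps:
F(D) = 1 - 3/D
S(h, c) = (4 + h)/(2*c) (S(h, c) = (h + (-3 - 1)/(-1))/(c + c) = (h - 1*(-4))/((2*c)) = (h + 4)*(1/(2*c)) = (4 + h)*(1/(2*c)) = (4 + h)/(2*c))
K(X) = 5*X/8 (K(X) = ((½)*(4 + 1)/4)*X = ((½)*(¼)*5)*X = 5*X/8)
332/(-349) + K(13)/(-491) = 332/(-349) + ((5/8)*13)/(-491) = 332*(-1/349) + (65/8)*(-1/491) = -332/349 - 65/3928 = -1326781/1370872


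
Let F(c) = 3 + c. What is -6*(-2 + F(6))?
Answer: -42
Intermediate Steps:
-6*(-2 + F(6)) = -6*(-2 + (3 + 6)) = -6*(-2 + 9) = -6*7 = -42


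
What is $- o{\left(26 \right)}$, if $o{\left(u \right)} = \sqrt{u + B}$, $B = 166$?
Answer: $- 8 \sqrt{3} \approx -13.856$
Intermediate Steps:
$o{\left(u \right)} = \sqrt{166 + u}$ ($o{\left(u \right)} = \sqrt{u + 166} = \sqrt{166 + u}$)
$- o{\left(26 \right)} = - \sqrt{166 + 26} = - \sqrt{192} = - 8 \sqrt{3}$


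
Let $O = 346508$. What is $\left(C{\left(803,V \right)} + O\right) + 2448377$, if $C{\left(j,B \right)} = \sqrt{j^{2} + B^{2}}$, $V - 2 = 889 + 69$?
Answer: $2794885 + \sqrt{1566409} \approx 2.7961 \cdot 10^{6}$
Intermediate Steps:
$V = 960$ ($V = 2 + \left(889 + 69\right) = 2 + 958 = 960$)
$C{\left(j,B \right)} = \sqrt{B^{2} + j^{2}}$
$\left(C{\left(803,V \right)} + O\right) + 2448377 = \left(\sqrt{960^{2} + 803^{2}} + 346508\right) + 2448377 = \left(\sqrt{921600 + 644809} + 346508\right) + 2448377 = \left(\sqrt{1566409} + 346508\right) + 2448377 = \left(346508 + \sqrt{1566409}\right) + 2448377 = 2794885 + \sqrt{1566409}$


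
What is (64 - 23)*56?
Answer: 2296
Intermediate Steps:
(64 - 23)*56 = 41*56 = 2296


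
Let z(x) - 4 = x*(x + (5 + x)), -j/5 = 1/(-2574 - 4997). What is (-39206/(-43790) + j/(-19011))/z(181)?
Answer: 2821504394968/209350473537735345 ≈ 1.3477e-5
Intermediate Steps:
j = 5/7571 (j = -5/(-2574 - 4997) = -5/(-7571) = -5*(-1/7571) = 5/7571 ≈ 0.00066041)
z(x) = 4 + x*(5 + 2*x) (z(x) = 4 + x*(x + (5 + x)) = 4 + x*(5 + 2*x))
(-39206/(-43790) + j/(-19011))/z(181) = (-39206/(-43790) + (5/7571)/(-19011))/(4 + 2*181² + 5*181) = (-39206*(-1/43790) + (5/7571)*(-1/19011))/(4 + 2*32761 + 905) = (19603/21895 - 5/143932281)/(4 + 65522 + 905) = (2821504394968/3151397292495)/66431 = (2821504394968/3151397292495)*(1/66431) = 2821504394968/209350473537735345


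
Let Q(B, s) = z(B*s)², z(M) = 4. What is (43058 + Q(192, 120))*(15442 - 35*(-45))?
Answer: 732990258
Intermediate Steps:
Q(B, s) = 16 (Q(B, s) = 4² = 16)
(43058 + Q(192, 120))*(15442 - 35*(-45)) = (43058 + 16)*(15442 - 35*(-45)) = 43074*(15442 + 1575) = 43074*17017 = 732990258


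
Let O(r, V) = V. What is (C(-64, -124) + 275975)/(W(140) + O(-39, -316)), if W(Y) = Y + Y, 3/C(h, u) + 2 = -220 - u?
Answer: -27045547/3528 ≈ -7666.0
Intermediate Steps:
C(h, u) = 3/(-222 - u) (C(h, u) = 3/(-2 + (-220 - u)) = 3/(-222 - u))
W(Y) = 2*Y
(C(-64, -124) + 275975)/(W(140) + O(-39, -316)) = (-3/(222 - 124) + 275975)/(2*140 - 316) = (-3/98 + 275975)/(280 - 316) = (-3*1/98 + 275975)/(-36) = (-3/98 + 275975)*(-1/36) = (27045547/98)*(-1/36) = -27045547/3528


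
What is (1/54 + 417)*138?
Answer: 517937/9 ≈ 57549.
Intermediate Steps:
(1/54 + 417)*138 = (22519/54)*138 = 517937/9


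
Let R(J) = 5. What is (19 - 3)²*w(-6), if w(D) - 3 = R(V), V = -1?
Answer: 2048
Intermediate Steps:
w(D) = 8 (w(D) = 3 + 5 = 8)
(19 - 3)²*w(-6) = (19 - 3)²*8 = 16²*8 = 256*8 = 2048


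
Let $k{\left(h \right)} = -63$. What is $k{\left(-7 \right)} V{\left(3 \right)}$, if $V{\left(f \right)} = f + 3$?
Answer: $-378$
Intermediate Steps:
$V{\left(f \right)} = 3 + f$
$k{\left(-7 \right)} V{\left(3 \right)} = - 63 \left(3 + 3\right) = \left(-63\right) 6 = -378$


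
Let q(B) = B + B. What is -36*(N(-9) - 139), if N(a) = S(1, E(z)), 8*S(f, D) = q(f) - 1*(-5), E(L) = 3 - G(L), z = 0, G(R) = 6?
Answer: 9945/2 ≈ 4972.5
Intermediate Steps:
q(B) = 2*B
E(L) = -3 (E(L) = 3 - 1*6 = 3 - 6 = -3)
S(f, D) = 5/8 + f/4 (S(f, D) = (2*f - 1*(-5))/8 = (2*f + 5)/8 = (5 + 2*f)/8 = 5/8 + f/4)
N(a) = 7/8 (N(a) = 5/8 + (¼)*1 = 5/8 + ¼ = 7/8)
-36*(N(-9) - 139) = -36*(7/8 - 139) = -36*(-1105/8) = 9945/2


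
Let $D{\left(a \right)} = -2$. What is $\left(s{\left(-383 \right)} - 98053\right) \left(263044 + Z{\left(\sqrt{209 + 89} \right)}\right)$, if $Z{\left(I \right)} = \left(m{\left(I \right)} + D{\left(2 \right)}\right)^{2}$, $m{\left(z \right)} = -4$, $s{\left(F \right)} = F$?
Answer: $-25896542880$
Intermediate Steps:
$Z{\left(I \right)} = 36$ ($Z{\left(I \right)} = \left(-4 - 2\right)^{2} = \left(-6\right)^{2} = 36$)
$\left(s{\left(-383 \right)} - 98053\right) \left(263044 + Z{\left(\sqrt{209 + 89} \right)}\right) = \left(-383 - 98053\right) \left(263044 + 36\right) = \left(-98436\right) 263080 = -25896542880$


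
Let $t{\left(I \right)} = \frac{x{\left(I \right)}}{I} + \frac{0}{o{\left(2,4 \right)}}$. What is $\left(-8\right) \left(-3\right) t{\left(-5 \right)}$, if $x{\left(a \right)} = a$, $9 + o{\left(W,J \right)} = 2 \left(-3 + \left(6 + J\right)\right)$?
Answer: $24$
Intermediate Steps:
$o{\left(W,J \right)} = -3 + 2 J$ ($o{\left(W,J \right)} = -9 + 2 \left(-3 + \left(6 + J\right)\right) = -9 + 2 \left(3 + J\right) = -9 + \left(6 + 2 J\right) = -3 + 2 J$)
$t{\left(I \right)} = 1$ ($t{\left(I \right)} = \frac{I}{I} + \frac{0}{-3 + 2 \cdot 4} = 1 + \frac{0}{-3 + 8} = 1 + \frac{0}{5} = 1 + 0 \cdot \frac{1}{5} = 1 + 0 = 1$)
$\left(-8\right) \left(-3\right) t{\left(-5 \right)} = \left(-8\right) \left(-3\right) 1 = 24 \cdot 1 = 24$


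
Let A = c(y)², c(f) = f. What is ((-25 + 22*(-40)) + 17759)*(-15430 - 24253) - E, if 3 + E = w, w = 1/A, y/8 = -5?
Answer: -1070107646401/1600 ≈ -6.6882e+8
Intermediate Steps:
y = -40 (y = 8*(-5) = -40)
A = 1600 (A = (-40)² = 1600)
w = 1/1600 ≈ 0.00062500
E = -4799/1600 (E = -3 + 1/1600 = -4799/1600 ≈ -2.9994)
((-25 + 22*(-40)) + 17759)*(-15430 - 24253) - E = ((-25 + 22*(-40)) + 17759)*(-15430 - 24253) - 1*(-4799/1600) = ((-25 - 880) + 17759)*(-39683) + 4799/1600 = (-905 + 17759)*(-39683) + 4799/1600 = 16854*(-39683) + 4799/1600 = -668817282 + 4799/1600 = -1070107646401/1600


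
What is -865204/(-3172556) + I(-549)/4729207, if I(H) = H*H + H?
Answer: 1261549657735/3750918510773 ≈ 0.33633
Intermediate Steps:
I(H) = H + H² (I(H) = H² + H = H + H²)
-865204/(-3172556) + I(-549)/4729207 = -865204/(-3172556) - 549*(1 - 549)/4729207 = -865204*(-1/3172556) - 549*(-548)*(1/4729207) = 216301/793139 + 300852*(1/4729207) = 216301/793139 + 300852/4729207 = 1261549657735/3750918510773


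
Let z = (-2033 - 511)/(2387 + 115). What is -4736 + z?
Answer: -1975336/417 ≈ -4737.0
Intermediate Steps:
z = -424/417 (z = -2544/2502 = -2544*1/2502 = -424/417 ≈ -1.0168)
-4736 + z = -4736 - 424/417 = -1975336/417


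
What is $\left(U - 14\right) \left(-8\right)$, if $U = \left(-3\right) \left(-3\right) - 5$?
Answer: $80$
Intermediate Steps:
$U = 4$ ($U = 9 - 5 = 4$)
$\left(U - 14\right) \left(-8\right) = \left(4 - 14\right) \left(-8\right) = \left(-10\right) \left(-8\right) = 80$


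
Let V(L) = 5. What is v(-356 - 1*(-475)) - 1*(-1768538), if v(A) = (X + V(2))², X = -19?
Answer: 1768734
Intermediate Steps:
v(A) = 196 (v(A) = (-19 + 5)² = (-14)² = 196)
v(-356 - 1*(-475)) - 1*(-1768538) = 196 - 1*(-1768538) = 196 + 1768538 = 1768734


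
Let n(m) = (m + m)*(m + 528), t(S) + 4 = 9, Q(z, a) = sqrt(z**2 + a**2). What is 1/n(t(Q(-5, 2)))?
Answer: 1/5330 ≈ 0.00018762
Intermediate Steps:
Q(z, a) = sqrt(a**2 + z**2)
t(S) = 5 (t(S) = -4 + 9 = 5)
n(m) = 2*m*(528 + m) (n(m) = (2*m)*(528 + m) = 2*m*(528 + m))
1/n(t(Q(-5, 2))) = 1/(2*5*(528 + 5)) = 1/(2*5*533) = 1/5330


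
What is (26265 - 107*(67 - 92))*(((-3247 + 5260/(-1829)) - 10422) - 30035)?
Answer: -2313460011440/1829 ≈ -1.2649e+9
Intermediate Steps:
(26265 - 107*(67 - 92))*(((-3247 + 5260/(-1829)) - 10422) - 30035) = (26265 - 107*(-25))*(((-3247 + 5260*(-1/1829)) - 10422) - 30035) = (26265 + 2675)*(((-3247 - 5260/1829) - 10422) - 30035) = 28940*((-5944023/1829 - 10422) - 30035) = 28940*(-25005861/1829 - 30035) = 28940*(-79939876/1829) = -2313460011440/1829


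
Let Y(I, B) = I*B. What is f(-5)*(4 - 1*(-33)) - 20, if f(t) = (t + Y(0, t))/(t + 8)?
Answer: -245/3 ≈ -81.667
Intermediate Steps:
Y(I, B) = B*I
f(t) = t/(8 + t) (f(t) = (t + t*0)/(t + 8) = (t + 0)/(8 + t) = t/(8 + t))
f(-5)*(4 - 1*(-33)) - 20 = (-5/(8 - 5))*(4 - 1*(-33)) - 20 = (-5/3)*(4 + 33) - 20 = -5*⅓*37 - 20 = -5/3*37 - 20 = -185/3 - 20 = -245/3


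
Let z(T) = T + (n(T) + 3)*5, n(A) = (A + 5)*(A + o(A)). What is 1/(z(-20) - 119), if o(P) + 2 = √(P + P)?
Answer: 763/1276838 + 75*I*√10/1276838 ≈ 0.00059757 + 0.00018575*I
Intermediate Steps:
o(P) = -2 + √2*√P (o(P) = -2 + √(P + P) = -2 + √(2*P) = -2 + √2*√P)
n(A) = (5 + A)*(-2 + A + √2*√A) (n(A) = (A + 5)*(A + (-2 + √2*√A)) = (5 + A)*(-2 + A + √2*√A))
z(T) = -35 + 5*T² + 16*T + 5*√2*T^(3/2) + 25*√2*√T (z(T) = T + ((-10 + T² + 3*T + √2*T^(3/2) + 5*√2*√T) + 3)*5 = T + (-7 + T² + 3*T + √2*T^(3/2) + 5*√2*√T)*5 = T + (-35 + 5*T² + 15*T + 5*√2*T^(3/2) + 25*√2*√T) = -35 + 5*T² + 16*T + 5*√2*T^(3/2) + 25*√2*√T)
1/(z(-20) - 119) = 1/((-35 + 5*(-20)² + 16*(-20) + 5*√2*(-20)^(3/2) + 25*√2*√(-20)) - 119) = 1/((-35 + 5*400 - 320 + 5*√2*(-40*I*√5) + 25*√2*(2*I*√5)) - 119) = 1/((-35 + 2000 - 320 - 200*I*√10 + 50*I*√10) - 119) = 1/((1645 - 150*I*√10) - 119) = 1/(1526 - 150*I*√10)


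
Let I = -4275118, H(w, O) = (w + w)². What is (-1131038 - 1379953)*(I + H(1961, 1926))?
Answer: -27889491663306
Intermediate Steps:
H(w, O) = 4*w² (H(w, O) = (2*w)² = 4*w²)
(-1131038 - 1379953)*(I + H(1961, 1926)) = (-1131038 - 1379953)*(-4275118 + 4*1961²) = -2510991*(-4275118 + 4*3845521) = -2510991*(-4275118 + 15382084) = -2510991*11106966 = -27889491663306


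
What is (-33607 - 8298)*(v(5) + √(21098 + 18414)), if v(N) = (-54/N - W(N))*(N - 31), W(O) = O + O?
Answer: -22662224 - 83810*√9878 ≈ -3.0992e+7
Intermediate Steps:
W(O) = 2*O
v(N) = (-31 + N)*(-54/N - 2*N) (v(N) = (-54/N - 2*N)*(N - 31) = (-54/N - 2*N)*(-31 + N) = (-31 + N)*(-54/N - 2*N))
(-33607 - 8298)*(v(5) + √(21098 + 18414)) = (-33607 - 8298)*((-54 - 2*5² + 62*5 + 1674/5) + √(21098 + 18414)) = -41905*((-54 - 2*25 + 310 + 1674*(⅕)) + √39512) = -41905*((-54 - 50 + 310 + 1674/5) + 2*√9878) = -41905*(2704/5 + 2*√9878) = -22662224 - 83810*√9878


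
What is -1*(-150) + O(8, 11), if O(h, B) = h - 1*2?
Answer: 156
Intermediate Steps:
O(h, B) = -2 + h (O(h, B) = h - 2 = -2 + h)
-1*(-150) + O(8, 11) = -1*(-150) + (-2 + 8) = 150 + 6 = 156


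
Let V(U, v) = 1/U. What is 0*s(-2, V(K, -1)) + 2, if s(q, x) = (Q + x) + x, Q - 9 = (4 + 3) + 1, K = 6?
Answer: 2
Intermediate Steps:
Q = 17 (Q = 9 + ((4 + 3) + 1) = 9 + (7 + 1) = 9 + 8 = 17)
s(q, x) = 17 + 2*x (s(q, x) = (17 + x) + x = 17 + 2*x)
0*s(-2, V(K, -1)) + 2 = 0*(17 + 2/6) + 2 = 0*(17 + 2*(⅙)) + 2 = 0*(17 + ⅓) + 2 = 0*(52/3) + 2 = 0 + 2 = 2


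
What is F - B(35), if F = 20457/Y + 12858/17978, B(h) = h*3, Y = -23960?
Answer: -22644375333/215376440 ≈ -105.14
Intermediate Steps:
B(h) = 3*h
F = -29849133/215376440 (F = 20457/(-23960) + 12858/17978 = 20457*(-1/23960) + 12858*(1/17978) = -20457/23960 + 6429/8989 = -29849133/215376440 ≈ -0.13859)
F - B(35) = -29849133/215376440 - 3*35 = -29849133/215376440 - 1*105 = -29849133/215376440 - 105 = -22644375333/215376440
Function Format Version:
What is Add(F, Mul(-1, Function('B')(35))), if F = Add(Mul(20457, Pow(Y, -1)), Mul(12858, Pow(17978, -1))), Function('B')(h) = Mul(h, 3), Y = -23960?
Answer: Rational(-22644375333, 215376440) ≈ -105.14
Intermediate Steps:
Function('B')(h) = Mul(3, h)
F = Rational(-29849133, 215376440) (F = Add(Mul(20457, Pow(-23960, -1)), Mul(12858, Pow(17978, -1))) = Add(Mul(20457, Rational(-1, 23960)), Mul(12858, Rational(1, 17978))) = Add(Rational(-20457, 23960), Rational(6429, 8989)) = Rational(-29849133, 215376440) ≈ -0.13859)
Add(F, Mul(-1, Function('B')(35))) = Add(Rational(-29849133, 215376440), Mul(-1, Mul(3, 35))) = Add(Rational(-29849133, 215376440), Mul(-1, 105)) = Add(Rational(-29849133, 215376440), -105) = Rational(-22644375333, 215376440)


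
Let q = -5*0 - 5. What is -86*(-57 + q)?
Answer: 5332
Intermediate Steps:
q = -5 (q = 0 - 5 = -5)
-86*(-57 + q) = -86*(-57 - 5) = -86*(-62) = 5332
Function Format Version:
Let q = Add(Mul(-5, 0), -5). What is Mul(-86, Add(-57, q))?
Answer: 5332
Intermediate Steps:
q = -5 (q = Add(0, -5) = -5)
Mul(-86, Add(-57, q)) = Mul(-86, Add(-57, -5)) = Mul(-86, -62) = 5332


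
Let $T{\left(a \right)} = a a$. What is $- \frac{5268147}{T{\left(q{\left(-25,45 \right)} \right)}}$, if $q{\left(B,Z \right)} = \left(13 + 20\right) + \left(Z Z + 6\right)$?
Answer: $- \frac{1756049}{1420032} \approx -1.2366$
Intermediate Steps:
$q{\left(B,Z \right)} = 39 + Z^{2}$ ($q{\left(B,Z \right)} = 33 + \left(Z^{2} + 6\right) = 33 + \left(6 + Z^{2}\right) = 39 + Z^{2}$)
$T{\left(a \right)} = a^{2}$
$- \frac{5268147}{T{\left(q{\left(-25,45 \right)} \right)}} = - \frac{5268147}{\left(39 + 45^{2}\right)^{2}} = - \frac{5268147}{\left(39 + 2025\right)^{2}} = - \frac{5268147}{2064^{2}} = - \frac{5268147}{4260096} = \left(-5268147\right) \frac{1}{4260096} = - \frac{1756049}{1420032}$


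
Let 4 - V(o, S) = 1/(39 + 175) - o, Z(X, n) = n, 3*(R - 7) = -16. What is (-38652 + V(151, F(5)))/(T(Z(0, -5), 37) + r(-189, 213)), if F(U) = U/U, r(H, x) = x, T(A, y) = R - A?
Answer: -24715077/141026 ≈ -175.25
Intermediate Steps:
R = 5/3 (R = 7 + (1/3)*(-16) = 7 - 16/3 = 5/3 ≈ 1.6667)
T(A, y) = 5/3 - A
F(U) = 1
V(o, S) = 855/214 + o (V(o, S) = 4 - (1/(39 + 175) - o) = 4 - (1/214 - o) = 4 + (-1/214 + o) = 855/214 + o)
(-38652 + V(151, F(5)))/(T(Z(0, -5), 37) + r(-189, 213)) = (-38652 + (855/214 + 151))/((5/3 - 1*(-5)) + 213) = (-38652 + 33169/214)/((5/3 + 5) + 213) = -8238359/(214*(20/3 + 213)) = -8238359/(214*659/3) = -8238359/214*3/659 = -24715077/141026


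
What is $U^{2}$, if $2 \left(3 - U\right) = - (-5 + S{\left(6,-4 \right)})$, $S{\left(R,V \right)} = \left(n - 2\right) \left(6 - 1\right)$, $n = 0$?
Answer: $\frac{81}{4} \approx 20.25$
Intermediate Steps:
$S{\left(R,V \right)} = -10$ ($S{\left(R,V \right)} = \left(0 - 2\right) \left(6 - 1\right) = \left(-2\right) 5 = -10$)
$U = - \frac{9}{2}$ ($U = 3 - \frac{\left(-1\right) \left(-5 - 10\right)}{2} = 3 - \frac{\left(-1\right) \left(-15\right)}{2} = 3 - \frac{15}{2} = - \frac{9}{2} \approx -4.5$)
$U^{2} = \left(- \frac{9}{2}\right)^{2} = \frac{81}{4}$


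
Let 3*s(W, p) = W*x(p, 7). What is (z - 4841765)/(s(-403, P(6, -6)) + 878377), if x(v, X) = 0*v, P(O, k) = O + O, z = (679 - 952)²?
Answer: -4767236/878377 ≈ -5.4273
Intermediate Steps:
z = 74529 (z = (-273)² = 74529)
P(O, k) = 2*O
x(v, X) = 0
s(W, p) = 0 (s(W, p) = (W*0)/3 = (⅓)*0 = 0)
(z - 4841765)/(s(-403, P(6, -6)) + 878377) = (74529 - 4841765)/(0 + 878377) = -4767236/878377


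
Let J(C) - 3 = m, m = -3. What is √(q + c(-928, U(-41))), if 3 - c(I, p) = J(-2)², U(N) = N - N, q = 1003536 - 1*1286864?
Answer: 5*I*√11333 ≈ 532.28*I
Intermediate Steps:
q = -283328 (q = 1003536 - 1286864 = -283328)
U(N) = 0
J(C) = 0 (J(C) = 3 - 3 = 0)
c(I, p) = 3 (c(I, p) = 3 - 1*0² = 3 - 1*0 = 3 + 0 = 3)
√(q + c(-928, U(-41))) = √(-283328 + 3) = √(-283325) = 5*I*√11333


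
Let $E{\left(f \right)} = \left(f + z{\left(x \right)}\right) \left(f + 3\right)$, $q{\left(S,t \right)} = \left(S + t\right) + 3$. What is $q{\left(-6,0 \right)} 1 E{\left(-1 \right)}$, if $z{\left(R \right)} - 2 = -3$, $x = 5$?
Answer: $12$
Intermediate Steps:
$z{\left(R \right)} = -1$ ($z{\left(R \right)} = 2 - 3 = -1$)
$q{\left(S,t \right)} = 3 + S + t$
$E{\left(f \right)} = \left(-1 + f\right) \left(3 + f\right)$ ($E{\left(f \right)} = \left(f - 1\right) \left(f + 3\right) = \left(-1 + f\right) \left(3 + f\right)$)
$q{\left(-6,0 \right)} 1 E{\left(-1 \right)} = \left(3 - 6 + 0\right) 1 \left(-3 + \left(-1\right)^{2} + 2 \left(-1\right)\right) = \left(-3\right) 1 \left(-3 + 1 - 2\right) = \left(-3\right) \left(-4\right) = 12$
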